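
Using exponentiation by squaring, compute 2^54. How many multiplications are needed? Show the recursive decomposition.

Computing 2^54 by squaring (build up from 2^1; each line after the first costs one multiplication):

2^1 = 2
2^2 = (2^1)^2 = 2^2 = 4
2^3 = 2 * 2^2 = 2 * 4 = 8
2^6 = (2^3)^2 = 8^2 = 64
2^12 = (2^6)^2 = 64^2 = 4096
2^13 = 2 * 2^12 = 2 * 4096 = 8192
2^26 = (2^13)^2 = 8192^2 = 67108864
2^27 = 2 * 2^26 = 2 * 67108864 = 134217728
2^54 = (2^27)^2 = 134217728^2 = 18014398509481984

Result: 18014398509481984
Multiplications needed: 8 (8 lines after 2^1)

2^54 = 18014398509481984. Using exponentiation by squaring, this requires 8 multiplications. The key idea: if the exponent is even, square the half-power; if odd, multiply by the base once.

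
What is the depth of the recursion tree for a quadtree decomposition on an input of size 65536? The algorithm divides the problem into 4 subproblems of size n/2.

For divide and conquer with division factor 2:

Problem sizes at each level:
Level 0: 65536
Level 1: 32768
Level 2: 16384
Level 3: 8192
Level 4: 4096
Level 5: 2048
Level 6: 1024
Level 7: 512
Level 8: 256
Level 9: 128
Level 10: 64
Level 11: 32
Level 12: 16
Level 13: 8
Level 14: 4
Level 15: 2
Level 16: 1

The root is level 0 and the size-1 base case is level 16 (the tree spans levels 0 through 16, i.e. 17 levels counting the root), so the depth is the number of divisions: log_2(65536) = 16

The recursion tree depth is log_2(65536) = 16. At each level, the problem size is divided by 2, so it takes 16 divisions to reduce to a base case of size 1. The algorithm makes 4 recursive calls at each level.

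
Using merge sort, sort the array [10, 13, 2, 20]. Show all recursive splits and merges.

Merge sort trace:

Split: [10, 13, 2, 20] -> [10, 13] and [2, 20]
  Split: [10, 13] -> [10] and [13]
  Merge: [10] + [13] -> [10, 13]
  Split: [2, 20] -> [2] and [20]
  Merge: [2] + [20] -> [2, 20]
Merge: [10, 13] + [2, 20] -> [2, 10, 13, 20]

Final sorted array: [2, 10, 13, 20]

The merge sort proceeds by recursively splitting the array and merging sorted halves.
After all merges, the sorted array is [2, 10, 13, 20].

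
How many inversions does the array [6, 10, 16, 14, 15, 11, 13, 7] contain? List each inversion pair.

Finding inversions in [6, 10, 16, 14, 15, 11, 13, 7]:

(1, 7): arr[1]=10 > arr[7]=7
(2, 3): arr[2]=16 > arr[3]=14
(2, 4): arr[2]=16 > arr[4]=15
(2, 5): arr[2]=16 > arr[5]=11
(2, 6): arr[2]=16 > arr[6]=13
(2, 7): arr[2]=16 > arr[7]=7
(3, 5): arr[3]=14 > arr[5]=11
(3, 6): arr[3]=14 > arr[6]=13
(3, 7): arr[3]=14 > arr[7]=7
(4, 5): arr[4]=15 > arr[5]=11
(4, 6): arr[4]=15 > arr[6]=13
(4, 7): arr[4]=15 > arr[7]=7
(5, 7): arr[5]=11 > arr[7]=7
(6, 7): arr[6]=13 > arr[7]=7

Total inversions: 14

The array has 14 inversion(s): (1,7), (2,3), (2,4), (2,5), (2,6), (2,7), (3,5), (3,6), (3,7), (4,5), (4,6), (4,7), (5,7), (6,7). Each pair (i,j) satisfies i < j and arr[i] > arr[j].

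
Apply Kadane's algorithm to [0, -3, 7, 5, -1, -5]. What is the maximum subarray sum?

Using Kadane's algorithm on [0, -3, 7, 5, -1, -5]:

Scanning through the array:
Position 1 (value -3): max_ending_here = -3, max_so_far = 0
Position 2 (value 7): max_ending_here = 7, max_so_far = 7
Position 3 (value 5): max_ending_here = 12, max_so_far = 12
Position 4 (value -1): max_ending_here = 11, max_so_far = 12
Position 5 (value -5): max_ending_here = 6, max_so_far = 12

Maximum subarray: [7, 5]
Maximum sum: 12

The maximum subarray is [7, 5] with sum 12. This subarray runs from index 2 to index 3.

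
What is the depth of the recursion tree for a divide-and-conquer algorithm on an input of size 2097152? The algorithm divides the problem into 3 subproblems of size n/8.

For divide and conquer with division factor 8:

Problem sizes at each level:
Level 0: 2097152
Level 1: 262144
Level 2: 32768
Level 3: 4096
Level 4: 512
Level 5: 64
Level 6: 8
Level 7: 1

The root is level 0 and the size-1 base case is level 7 (the tree spans levels 0 through 7, i.e. 8 levels counting the root), so the depth is the number of divisions: log_8(2097152) = 7

The recursion tree depth is log_8(2097152) = 7. At each level, the problem size is divided by 8, so it takes 7 divisions to reduce to a base case of size 1. The algorithm makes 3 recursive calls at each level.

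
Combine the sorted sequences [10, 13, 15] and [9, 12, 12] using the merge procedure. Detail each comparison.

Merging process:

Compare 10 vs 9: take 9 from right. Merged: [9]
Compare 10 vs 12: take 10 from left. Merged: [9, 10]
Compare 13 vs 12: take 12 from right. Merged: [9, 10, 12]
Compare 13 vs 12: take 12 from right. Merged: [9, 10, 12, 12]
Append remaining from left: [13, 15]. Merged: [9, 10, 12, 12, 13, 15]

Final merged array: [9, 10, 12, 12, 13, 15]
Total comparisons: 4

The merged array is [9, 10, 12, 12, 13, 15], requiring 4 comparisons. The merge step runs in O(n) time where n is the total number of elements.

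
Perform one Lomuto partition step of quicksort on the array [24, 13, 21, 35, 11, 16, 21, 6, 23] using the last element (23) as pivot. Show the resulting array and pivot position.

Lomuto partition with pivot = 23:

Initial array: [24, 13, 21, 35, 11, 16, 21, 6, 23]

arr[0]=24 > 23: no swap
arr[1]=13 <= 23: swap with position 0, array becomes [13, 24, 21, 35, 11, 16, 21, 6, 23]
arr[2]=21 <= 23: swap with position 1, array becomes [13, 21, 24, 35, 11, 16, 21, 6, 23]
arr[3]=35 > 23: no swap
arr[4]=11 <= 23: swap with position 2, array becomes [13, 21, 11, 35, 24, 16, 21, 6, 23]
arr[5]=16 <= 23: swap with position 3, array becomes [13, 21, 11, 16, 24, 35, 21, 6, 23]
arr[6]=21 <= 23: swap with position 4, array becomes [13, 21, 11, 16, 21, 35, 24, 6, 23]
arr[7]=6 <= 23: swap with position 5, array becomes [13, 21, 11, 16, 21, 6, 24, 35, 23]

Place pivot at position 6: [13, 21, 11, 16, 21, 6, 23, 35, 24]
Pivot position: 6

After partitioning with pivot 23, the array becomes [13, 21, 11, 16, 21, 6, 23, 35, 24]. The pivot is placed at index 6. All elements to the left of the pivot are <= 23, and all elements to the right are > 23.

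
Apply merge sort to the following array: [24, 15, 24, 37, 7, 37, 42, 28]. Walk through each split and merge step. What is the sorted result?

Merge sort trace:

Split: [24, 15, 24, 37, 7, 37, 42, 28] -> [24, 15, 24, 37] and [7, 37, 42, 28]
  Split: [24, 15, 24, 37] -> [24, 15] and [24, 37]
    Split: [24, 15] -> [24] and [15]
    Merge: [24] + [15] -> [15, 24]
    Split: [24, 37] -> [24] and [37]
    Merge: [24] + [37] -> [24, 37]
  Merge: [15, 24] + [24, 37] -> [15, 24, 24, 37]
  Split: [7, 37, 42, 28] -> [7, 37] and [42, 28]
    Split: [7, 37] -> [7] and [37]
    Merge: [7] + [37] -> [7, 37]
    Split: [42, 28] -> [42] and [28]
    Merge: [42] + [28] -> [28, 42]
  Merge: [7, 37] + [28, 42] -> [7, 28, 37, 42]
Merge: [15, 24, 24, 37] + [7, 28, 37, 42] -> [7, 15, 24, 24, 28, 37, 37, 42]

Final sorted array: [7, 15, 24, 24, 28, 37, 37, 42]

The merge sort proceeds by recursively splitting the array and merging sorted halves.
After all merges, the sorted array is [7, 15, 24, 24, 28, 37, 37, 42].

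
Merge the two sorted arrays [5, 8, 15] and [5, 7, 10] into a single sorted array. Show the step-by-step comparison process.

Merging process:

Compare 5 vs 5: take 5 from left. Merged: [5]
Compare 8 vs 5: take 5 from right. Merged: [5, 5]
Compare 8 vs 7: take 7 from right. Merged: [5, 5, 7]
Compare 8 vs 10: take 8 from left. Merged: [5, 5, 7, 8]
Compare 15 vs 10: take 10 from right. Merged: [5, 5, 7, 8, 10]
Append remaining from left: [15]. Merged: [5, 5, 7, 8, 10, 15]

Final merged array: [5, 5, 7, 8, 10, 15]
Total comparisons: 5

The merged array is [5, 5, 7, 8, 10, 15], requiring 5 comparisons. The merge step runs in O(n) time where n is the total number of elements.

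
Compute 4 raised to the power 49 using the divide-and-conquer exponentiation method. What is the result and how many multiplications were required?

Computing 4^49 by squaring (build up from 4^1; each line after the first costs one multiplication):

4^1 = 4
4^2 = (4^1)^2 = 4^2 = 16
4^3 = 4 * 4^2 = 4 * 16 = 64
4^6 = (4^3)^2 = 64^2 = 4096
4^12 = (4^6)^2 = 4096^2 = 16777216
4^24 = (4^12)^2 = 16777216^2 = 281474976710656
4^48 = (4^24)^2 = 281474976710656^2 = 79228162514264337593543950336
4^49 = 4 * 4^48 = 4 * 79228162514264337593543950336 = 316912650057057350374175801344

Result: 316912650057057350374175801344
Multiplications needed: 7 (7 lines after 4^1)

4^49 = 316912650057057350374175801344. Using exponentiation by squaring, this requires 7 multiplications. The key idea: if the exponent is even, square the half-power; if odd, multiply by the base once.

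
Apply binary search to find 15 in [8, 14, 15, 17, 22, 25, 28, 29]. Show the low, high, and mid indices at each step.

Binary search for 15 in [8, 14, 15, 17, 22, 25, 28, 29]:

lo=0, hi=7, mid=3, arr[mid]=17 -> 17 > 15, search left half
lo=0, hi=2, mid=1, arr[mid]=14 -> 14 < 15, search right half
lo=2, hi=2, mid=2, arr[mid]=15 -> Found target at index 2!

Binary search finds 15 at index 2 after 3 comparisons. The search repeatedly halves the search space by comparing with the middle element.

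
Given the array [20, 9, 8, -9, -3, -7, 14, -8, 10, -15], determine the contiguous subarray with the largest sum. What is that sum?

Using Kadane's algorithm on [20, 9, 8, -9, -3, -7, 14, -8, 10, -15]:

Scanning through the array:
Position 1 (value 9): max_ending_here = 29, max_so_far = 29
Position 2 (value 8): max_ending_here = 37, max_so_far = 37
Position 3 (value -9): max_ending_here = 28, max_so_far = 37
Position 4 (value -3): max_ending_here = 25, max_so_far = 37
Position 5 (value -7): max_ending_here = 18, max_so_far = 37
Position 6 (value 14): max_ending_here = 32, max_so_far = 37
Position 7 (value -8): max_ending_here = 24, max_so_far = 37
Position 8 (value 10): max_ending_here = 34, max_so_far = 37
Position 9 (value -15): max_ending_here = 19, max_so_far = 37

Maximum subarray: [20, 9, 8]
Maximum sum: 37

The maximum subarray is [20, 9, 8] with sum 37. This subarray runs from index 0 to index 2.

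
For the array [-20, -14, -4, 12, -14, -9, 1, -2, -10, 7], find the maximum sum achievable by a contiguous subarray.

Using Kadane's algorithm on [-20, -14, -4, 12, -14, -9, 1, -2, -10, 7]:

Scanning through the array:
Position 1 (value -14): max_ending_here = -14, max_so_far = -14
Position 2 (value -4): max_ending_here = -4, max_so_far = -4
Position 3 (value 12): max_ending_here = 12, max_so_far = 12
Position 4 (value -14): max_ending_here = -2, max_so_far = 12
Position 5 (value -9): max_ending_here = -9, max_so_far = 12
Position 6 (value 1): max_ending_here = 1, max_so_far = 12
Position 7 (value -2): max_ending_here = -1, max_so_far = 12
Position 8 (value -10): max_ending_here = -10, max_so_far = 12
Position 9 (value 7): max_ending_here = 7, max_so_far = 12

Maximum subarray: [12]
Maximum sum: 12

The maximum subarray is [12] with sum 12. This subarray runs from index 3 to index 3.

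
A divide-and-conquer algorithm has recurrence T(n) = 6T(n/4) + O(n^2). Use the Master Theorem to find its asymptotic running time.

Master Theorem for T(n) = 6T(n/4) + O(n^2):

a = 6, b = 4, c = 2
log_b(a) = log_4(6) = 1.2925

Case 3: c = 2 > log_4(6) = 1.2925
T(n) = O(n^2) = O(n^2)

For T(n) = 6T(n/4) + O(n^2): log_4(6) = 1.2925. This is Case 3 of the Master Theorem (c > log_b(a), work dominated by root), giving O(n^2).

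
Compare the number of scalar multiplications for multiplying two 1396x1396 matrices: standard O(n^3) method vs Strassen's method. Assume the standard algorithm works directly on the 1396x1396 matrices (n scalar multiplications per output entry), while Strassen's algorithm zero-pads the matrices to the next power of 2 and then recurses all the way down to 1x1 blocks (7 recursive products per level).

Matrix multiplication for 1396x1396 matrices:

Strassen's algorithm requires power-of-2 dimensions. Pad 1396x1396 to 2048x2048 (next power of 2).

Standard algorithm: 1396^3 = 2720547136 multiplications
Strassen's algorithm: 7^(log2(2048)) = 7^11 = 1977326743 multiplications
Savings: 2720547136 - 1977326743 = 743220393 multiplications

Standard: 2720547136 multiplications (1396^3). Strassen: 1977326743 multiplications (7^11, after padding to 2048x2048). Strassen reduces 8 recursive multiplications to 7 at each level.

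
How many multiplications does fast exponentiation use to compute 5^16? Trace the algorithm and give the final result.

Computing 5^16 by squaring (build up from 5^1; each line after the first costs one multiplication):

5^1 = 5
5^2 = (5^1)^2 = 5^2 = 25
5^4 = (5^2)^2 = 25^2 = 625
5^8 = (5^4)^2 = 625^2 = 390625
5^16 = (5^8)^2 = 390625^2 = 152587890625

Result: 152587890625
Multiplications needed: 4 (4 lines after 5^1)

5^16 = 152587890625. Using exponentiation by squaring, this requires 4 multiplications. The key idea: if the exponent is even, square the half-power; if odd, multiply by the base once.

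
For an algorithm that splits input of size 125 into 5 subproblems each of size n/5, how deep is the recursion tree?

For divide and conquer with division factor 5:

Problem sizes at each level:
Level 0: 125
Level 1: 25
Level 2: 5
Level 3: 1

The root is level 0 and the size-1 base case is level 3 (the tree spans levels 0 through 3, i.e. 4 levels counting the root), so the depth is the number of divisions: log_5(125) = 3

The recursion tree depth is log_5(125) = 3. At each level, the problem size is divided by 5, so it takes 3 divisions to reduce to a base case of size 1. The algorithm makes 5 recursive calls at each level.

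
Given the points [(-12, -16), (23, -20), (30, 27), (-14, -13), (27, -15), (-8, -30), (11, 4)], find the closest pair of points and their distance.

Computing all pairwise distances among 7 points:

d((-12, -16), (23, -20)) = 35.2278
d((-12, -16), (30, 27)) = 60.1082
d((-12, -16), (-14, -13)) = 3.6056 <-- minimum
d((-12, -16), (27, -15)) = 39.0128
d((-12, -16), (-8, -30)) = 14.5602
d((-12, -16), (11, 4)) = 30.4795
d((23, -20), (30, 27)) = 47.5184
d((23, -20), (-14, -13)) = 37.6563
d((23, -20), (27, -15)) = 6.4031
d((23, -20), (-8, -30)) = 32.573
d((23, -20), (11, 4)) = 26.8328
d((30, 27), (-14, -13)) = 59.4643
d((30, 27), (27, -15)) = 42.107
d((30, 27), (-8, -30)) = 68.5055
d((30, 27), (11, 4)) = 29.8329
d((-14, -13), (27, -15)) = 41.0488
d((-14, -13), (-8, -30)) = 18.0278
d((-14, -13), (11, 4)) = 30.2324
d((27, -15), (-8, -30)) = 38.0789
d((27, -15), (11, 4)) = 24.8395
d((-8, -30), (11, 4)) = 38.9487

Closest pair: (-12, -16) and (-14, -13) with distance 3.6056

The closest pair is (-12, -16) and (-14, -13) with Euclidean distance 3.6056. For 7 points, brute-force pairwise comparison is shown above. For large n, the divide-and-conquer algorithm (sort by x, recurse on halves, check the dividing strip) achieves O(n log n).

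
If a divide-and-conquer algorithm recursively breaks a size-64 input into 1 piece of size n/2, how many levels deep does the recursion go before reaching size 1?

For divide and conquer with division factor 2:

Problem sizes at each level:
Level 0: 64
Level 1: 32
Level 2: 16
Level 3: 8
Level 4: 4
Level 5: 2
Level 6: 1

The root is level 0 and the size-1 base case is level 6 (the tree spans levels 0 through 6, i.e. 7 levels counting the root), so the depth is the number of divisions: log_2(64) = 6

The recursion tree depth is log_2(64) = 6. At each level, the problem size is divided by 2, so it takes 6 divisions to reduce to a base case of size 1. The algorithm makes 1 recursive call at each level.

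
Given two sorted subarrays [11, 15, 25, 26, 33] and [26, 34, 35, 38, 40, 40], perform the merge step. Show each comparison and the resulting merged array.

Merging process:

Compare 11 vs 26: take 11 from left. Merged: [11]
Compare 15 vs 26: take 15 from left. Merged: [11, 15]
Compare 25 vs 26: take 25 from left. Merged: [11, 15, 25]
Compare 26 vs 26: take 26 from left. Merged: [11, 15, 25, 26]
Compare 33 vs 26: take 26 from right. Merged: [11, 15, 25, 26, 26]
Compare 33 vs 34: take 33 from left. Merged: [11, 15, 25, 26, 26, 33]
Append remaining from right: [34, 35, 38, 40, 40]. Merged: [11, 15, 25, 26, 26, 33, 34, 35, 38, 40, 40]

Final merged array: [11, 15, 25, 26, 26, 33, 34, 35, 38, 40, 40]
Total comparisons: 6

The merged array is [11, 15, 25, 26, 26, 33, 34, 35, 38, 40, 40], requiring 6 comparisons. The merge step runs in O(n) time where n is the total number of elements.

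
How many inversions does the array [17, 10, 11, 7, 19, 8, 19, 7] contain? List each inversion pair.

Finding inversions in [17, 10, 11, 7, 19, 8, 19, 7]:

(0, 1): arr[0]=17 > arr[1]=10
(0, 2): arr[0]=17 > arr[2]=11
(0, 3): arr[0]=17 > arr[3]=7
(0, 5): arr[0]=17 > arr[5]=8
(0, 7): arr[0]=17 > arr[7]=7
(1, 3): arr[1]=10 > arr[3]=7
(1, 5): arr[1]=10 > arr[5]=8
(1, 7): arr[1]=10 > arr[7]=7
(2, 3): arr[2]=11 > arr[3]=7
(2, 5): arr[2]=11 > arr[5]=8
(2, 7): arr[2]=11 > arr[7]=7
(4, 5): arr[4]=19 > arr[5]=8
(4, 7): arr[4]=19 > arr[7]=7
(5, 7): arr[5]=8 > arr[7]=7
(6, 7): arr[6]=19 > arr[7]=7

Total inversions: 15

The array has 15 inversion(s): (0,1), (0,2), (0,3), (0,5), (0,7), (1,3), (1,5), (1,7), (2,3), (2,5), (2,7), (4,5), (4,7), (5,7), (6,7). Each pair (i,j) satisfies i < j and arr[i] > arr[j].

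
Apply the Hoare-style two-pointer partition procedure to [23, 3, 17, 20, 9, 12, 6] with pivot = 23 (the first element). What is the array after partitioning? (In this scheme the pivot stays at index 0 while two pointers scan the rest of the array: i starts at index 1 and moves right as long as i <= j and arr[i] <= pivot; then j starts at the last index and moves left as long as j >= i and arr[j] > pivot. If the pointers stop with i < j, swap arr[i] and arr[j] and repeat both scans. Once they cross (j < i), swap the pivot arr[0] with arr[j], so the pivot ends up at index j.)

Hoare-style two-pointer partition with pivot = 23:

Initial array: [23, 3, 17, 20, 9, 12, 6]

Pointers start at i = 1, j = 6.
i ends at 7, j ends at 6: the pointers have crossed (j < i), so scanning stops.

Swap pivot arr[0] with arr[6] to place pivot at position 6: [6, 3, 17, 20, 9, 12, 23]
Pivot position: 6

After partitioning with pivot 23, the array becomes [6, 3, 17, 20, 9, 12, 23]. The pivot is placed at index 6. All elements to the left of the pivot are <= 23, and all elements to the right are > 23.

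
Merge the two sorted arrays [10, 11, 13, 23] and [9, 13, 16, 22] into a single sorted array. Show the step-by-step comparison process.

Merging process:

Compare 10 vs 9: take 9 from right. Merged: [9]
Compare 10 vs 13: take 10 from left. Merged: [9, 10]
Compare 11 vs 13: take 11 from left. Merged: [9, 10, 11]
Compare 13 vs 13: take 13 from left. Merged: [9, 10, 11, 13]
Compare 23 vs 13: take 13 from right. Merged: [9, 10, 11, 13, 13]
Compare 23 vs 16: take 16 from right. Merged: [9, 10, 11, 13, 13, 16]
Compare 23 vs 22: take 22 from right. Merged: [9, 10, 11, 13, 13, 16, 22]
Append remaining from left: [23]. Merged: [9, 10, 11, 13, 13, 16, 22, 23]

Final merged array: [9, 10, 11, 13, 13, 16, 22, 23]
Total comparisons: 7

The merged array is [9, 10, 11, 13, 13, 16, 22, 23], requiring 7 comparisons. The merge step runs in O(n) time where n is the total number of elements.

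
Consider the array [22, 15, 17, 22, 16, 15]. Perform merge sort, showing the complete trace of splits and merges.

Merge sort trace:

Split: [22, 15, 17, 22, 16, 15] -> [22, 15, 17] and [22, 16, 15]
  Split: [22, 15, 17] -> [22] and [15, 17]
    Split: [15, 17] -> [15] and [17]
    Merge: [15] + [17] -> [15, 17]
  Merge: [22] + [15, 17] -> [15, 17, 22]
  Split: [22, 16, 15] -> [22] and [16, 15]
    Split: [16, 15] -> [16] and [15]
    Merge: [16] + [15] -> [15, 16]
  Merge: [22] + [15, 16] -> [15, 16, 22]
Merge: [15, 17, 22] + [15, 16, 22] -> [15, 15, 16, 17, 22, 22]

Final sorted array: [15, 15, 16, 17, 22, 22]

The merge sort proceeds by recursively splitting the array and merging sorted halves.
After all merges, the sorted array is [15, 15, 16, 17, 22, 22].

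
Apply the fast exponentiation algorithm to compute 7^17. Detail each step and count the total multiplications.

Computing 7^17 by squaring (build up from 7^1; each line after the first costs one multiplication):

7^1 = 7
7^2 = (7^1)^2 = 7^2 = 49
7^4 = (7^2)^2 = 49^2 = 2401
7^8 = (7^4)^2 = 2401^2 = 5764801
7^16 = (7^8)^2 = 5764801^2 = 33232930569601
7^17 = 7 * 7^16 = 7 * 33232930569601 = 232630513987207

Result: 232630513987207
Multiplications needed: 5 (5 lines after 7^1)

7^17 = 232630513987207. Using exponentiation by squaring, this requires 5 multiplications. The key idea: if the exponent is even, square the half-power; if odd, multiply by the base once.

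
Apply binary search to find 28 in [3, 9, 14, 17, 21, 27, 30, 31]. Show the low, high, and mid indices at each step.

Binary search for 28 in [3, 9, 14, 17, 21, 27, 30, 31]:

lo=0, hi=7, mid=3, arr[mid]=17 -> 17 < 28, search right half
lo=4, hi=7, mid=5, arr[mid]=27 -> 27 < 28, search right half
lo=6, hi=7, mid=6, arr[mid]=30 -> 30 > 28, search left half
lo=6 > hi=5, target 28 not found

Binary search determines that 28 is not in the array after 3 comparisons. The search space was exhausted without finding the target.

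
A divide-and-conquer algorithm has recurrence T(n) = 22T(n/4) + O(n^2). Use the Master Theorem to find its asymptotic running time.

Master Theorem for T(n) = 22T(n/4) + O(n^2):

a = 22, b = 4, c = 2
log_b(a) = log_4(22) = 2.2297

Case 1: c = 2 < log_4(22) = 2.2297
T(n) = O(n^(log_4 22))

For T(n) = 22T(n/4) + O(n^2): log_4(22) = 2.2297. This is Case 1 of the Master Theorem (c < log_b(a), work dominated by leaves), giving O(n^(log_4 22)).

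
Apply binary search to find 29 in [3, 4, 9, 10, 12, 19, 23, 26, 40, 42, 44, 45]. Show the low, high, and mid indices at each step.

Binary search for 29 in [3, 4, 9, 10, 12, 19, 23, 26, 40, 42, 44, 45]:

lo=0, hi=11, mid=5, arr[mid]=19 -> 19 < 29, search right half
lo=6, hi=11, mid=8, arr[mid]=40 -> 40 > 29, search left half
lo=6, hi=7, mid=6, arr[mid]=23 -> 23 < 29, search right half
lo=7, hi=7, mid=7, arr[mid]=26 -> 26 < 29, search right half
lo=8 > hi=7, target 29 not found

Binary search determines that 29 is not in the array after 4 comparisons. The search space was exhausted without finding the target.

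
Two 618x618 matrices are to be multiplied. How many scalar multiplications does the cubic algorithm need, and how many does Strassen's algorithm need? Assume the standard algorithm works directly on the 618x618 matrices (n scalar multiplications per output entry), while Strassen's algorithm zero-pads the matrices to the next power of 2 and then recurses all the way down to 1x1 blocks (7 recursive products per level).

Matrix multiplication for 618x618 matrices:

Strassen's algorithm requires power-of-2 dimensions. Pad 618x618 to 1024x1024 (next power of 2).

Standard algorithm: 618^3 = 236029032 multiplications
Strassen's algorithm: 7^(log2(1024)) = 7^10 = 282475249 multiplications
Difference: 236029032 - 282475249 = -46446217 (Strassen uses MORE here due to padding overhead — for small or just-over-power-of-2 n, padding can outweigh the per-level savings)

Standard: 236029032 multiplications (618^3). Strassen: 282475249 multiplications (7^10, after padding to 1024x1024). Strassen reduces 8 recursive multiplications to 7 at each level.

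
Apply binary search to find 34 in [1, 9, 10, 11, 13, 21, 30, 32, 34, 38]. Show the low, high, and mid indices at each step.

Binary search for 34 in [1, 9, 10, 11, 13, 21, 30, 32, 34, 38]:

lo=0, hi=9, mid=4, arr[mid]=13 -> 13 < 34, search right half
lo=5, hi=9, mid=7, arr[mid]=32 -> 32 < 34, search right half
lo=8, hi=9, mid=8, arr[mid]=34 -> Found target at index 8!

Binary search finds 34 at index 8 after 3 comparisons. The search repeatedly halves the search space by comparing with the middle element.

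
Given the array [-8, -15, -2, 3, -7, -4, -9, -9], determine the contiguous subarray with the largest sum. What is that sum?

Using Kadane's algorithm on [-8, -15, -2, 3, -7, -4, -9, -9]:

Scanning through the array:
Position 1 (value -15): max_ending_here = -15, max_so_far = -8
Position 2 (value -2): max_ending_here = -2, max_so_far = -2
Position 3 (value 3): max_ending_here = 3, max_so_far = 3
Position 4 (value -7): max_ending_here = -4, max_so_far = 3
Position 5 (value -4): max_ending_here = -4, max_so_far = 3
Position 6 (value -9): max_ending_here = -9, max_so_far = 3
Position 7 (value -9): max_ending_here = -9, max_so_far = 3

Maximum subarray: [3]
Maximum sum: 3

The maximum subarray is [3] with sum 3. This subarray runs from index 3 to index 3.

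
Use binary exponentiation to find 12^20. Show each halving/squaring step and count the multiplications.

Computing 12^20 by squaring (build up from 12^1; each line after the first costs one multiplication):

12^1 = 12
12^2 = (12^1)^2 = 12^2 = 144
12^4 = (12^2)^2 = 144^2 = 20736
12^5 = 12 * 12^4 = 12 * 20736 = 248832
12^10 = (12^5)^2 = 248832^2 = 61917364224
12^20 = (12^10)^2 = 61917364224^2 = 3833759992447475122176

Result: 3833759992447475122176
Multiplications needed: 5 (5 lines after 12^1)

12^20 = 3833759992447475122176. Using exponentiation by squaring, this requires 5 multiplications. The key idea: if the exponent is even, square the half-power; if odd, multiply by the base once.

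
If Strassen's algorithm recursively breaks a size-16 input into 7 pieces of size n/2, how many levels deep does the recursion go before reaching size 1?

For divide and conquer with division factor 2:

Problem sizes at each level:
Level 0: 16
Level 1: 8
Level 2: 4
Level 3: 2
Level 4: 1

The root is level 0 and the size-1 base case is level 4 (the tree spans levels 0 through 4, i.e. 5 levels counting the root), so the depth is the number of divisions: log_2(16) = 4

The recursion tree depth is log_2(16) = 4. At each level, the problem size is divided by 2, so it takes 4 divisions to reduce to a base case of size 1. The algorithm makes 7 recursive calls at each level.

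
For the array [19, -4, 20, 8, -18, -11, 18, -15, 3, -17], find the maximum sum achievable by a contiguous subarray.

Using Kadane's algorithm on [19, -4, 20, 8, -18, -11, 18, -15, 3, -17]:

Scanning through the array:
Position 1 (value -4): max_ending_here = 15, max_so_far = 19
Position 2 (value 20): max_ending_here = 35, max_so_far = 35
Position 3 (value 8): max_ending_here = 43, max_so_far = 43
Position 4 (value -18): max_ending_here = 25, max_so_far = 43
Position 5 (value -11): max_ending_here = 14, max_so_far = 43
Position 6 (value 18): max_ending_here = 32, max_so_far = 43
Position 7 (value -15): max_ending_here = 17, max_so_far = 43
Position 8 (value 3): max_ending_here = 20, max_so_far = 43
Position 9 (value -17): max_ending_here = 3, max_so_far = 43

Maximum subarray: [19, -4, 20, 8]
Maximum sum: 43

The maximum subarray is [19, -4, 20, 8] with sum 43. This subarray runs from index 0 to index 3.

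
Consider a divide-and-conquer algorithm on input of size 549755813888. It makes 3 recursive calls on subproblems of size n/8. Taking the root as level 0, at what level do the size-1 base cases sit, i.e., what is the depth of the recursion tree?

For divide and conquer with division factor 8:

Problem sizes at each level:
Level 0: 549755813888
Level 1: 68719476736
Level 2: 8589934592
Level 3: 1073741824
Level 4: 134217728
Level 5: 16777216
Level 6: 2097152
Level 7: 262144
Level 8: 32768
Level 9: 4096
Level 10: 512
Level 11: 64
Level 12: 8
Level 13: 1

The root is level 0 and the size-1 base case is level 13 (the tree spans levels 0 through 13, i.e. 14 levels counting the root), so the depth is the number of divisions: log_8(549755813888) = 13

The recursion tree depth is log_8(549755813888) = 13. At each level, the problem size is divided by 8, so it takes 13 divisions to reduce to a base case of size 1. The algorithm makes 3 recursive calls at each level.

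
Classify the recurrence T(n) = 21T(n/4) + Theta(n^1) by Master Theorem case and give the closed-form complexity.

Master Theorem for T(n) = 21T(n/4) + O(n^1):

a = 21, b = 4, c = 1
log_b(a) = log_4(21) = 2.1962

Case 1: c = 1 < log_4(21) = 2.1962
T(n) = O(n^(log_4 21))

For T(n) = 21T(n/4) + O(n^1): log_4(21) = 2.1962. This is Case 1 of the Master Theorem (c < log_b(a), work dominated by leaves), giving O(n^(log_4 21)).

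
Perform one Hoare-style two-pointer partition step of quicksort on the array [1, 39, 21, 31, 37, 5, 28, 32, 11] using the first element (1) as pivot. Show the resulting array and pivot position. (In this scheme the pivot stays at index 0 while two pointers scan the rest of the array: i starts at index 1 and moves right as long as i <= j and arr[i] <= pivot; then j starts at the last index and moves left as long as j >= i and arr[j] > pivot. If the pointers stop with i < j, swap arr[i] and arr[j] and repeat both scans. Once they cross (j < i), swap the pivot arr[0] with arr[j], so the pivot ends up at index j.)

Hoare-style two-pointer partition with pivot = 1:

Initial array: [1, 39, 21, 31, 37, 5, 28, 32, 11]

Pointers start at i = 1, j = 8.
i ends at 1, j ends at 0: the pointers have crossed (j < i), so scanning stops.

j = 0, so swapping arr[0] with arr[j] leaves the pivot at position 0: [1, 39, 21, 31, 37, 5, 28, 32, 11]
Pivot position: 0

After partitioning with pivot 1, the array becomes [1, 39, 21, 31, 37, 5, 28, 32, 11]. The pivot is placed at index 0. All elements to the left of the pivot are <= 1, and all elements to the right are > 1.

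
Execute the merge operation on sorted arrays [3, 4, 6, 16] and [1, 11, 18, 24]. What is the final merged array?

Merging process:

Compare 3 vs 1: take 1 from right. Merged: [1]
Compare 3 vs 11: take 3 from left. Merged: [1, 3]
Compare 4 vs 11: take 4 from left. Merged: [1, 3, 4]
Compare 6 vs 11: take 6 from left. Merged: [1, 3, 4, 6]
Compare 16 vs 11: take 11 from right. Merged: [1, 3, 4, 6, 11]
Compare 16 vs 18: take 16 from left. Merged: [1, 3, 4, 6, 11, 16]
Append remaining from right: [18, 24]. Merged: [1, 3, 4, 6, 11, 16, 18, 24]

Final merged array: [1, 3, 4, 6, 11, 16, 18, 24]
Total comparisons: 6

The merged array is [1, 3, 4, 6, 11, 16, 18, 24], requiring 6 comparisons. The merge step runs in O(n) time where n is the total number of elements.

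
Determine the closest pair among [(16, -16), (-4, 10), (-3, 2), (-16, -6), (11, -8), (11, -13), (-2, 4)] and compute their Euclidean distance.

Computing all pairwise distances among 7 points:

d((16, -16), (-4, 10)) = 32.8024
d((16, -16), (-3, 2)) = 26.1725
d((16, -16), (-16, -6)) = 33.5261
d((16, -16), (11, -8)) = 9.434
d((16, -16), (11, -13)) = 5.831
d((16, -16), (-2, 4)) = 26.9072
d((-4, 10), (-3, 2)) = 8.0623
d((-4, 10), (-16, -6)) = 20.0
d((-4, 10), (11, -8)) = 23.4307
d((-4, 10), (11, -13)) = 27.4591
d((-4, 10), (-2, 4)) = 6.3246
d((-3, 2), (-16, -6)) = 15.2643
d((-3, 2), (11, -8)) = 17.2047
d((-3, 2), (11, -13)) = 20.5183
d((-3, 2), (-2, 4)) = 2.2361 <-- minimum
d((-16, -6), (11, -8)) = 27.074
d((-16, -6), (11, -13)) = 27.8927
d((-16, -6), (-2, 4)) = 17.2047
d((11, -8), (11, -13)) = 5.0
d((11, -8), (-2, 4)) = 17.6918
d((11, -13), (-2, 4)) = 21.4009

Closest pair: (-3, 2) and (-2, 4) with distance 2.2361

The closest pair is (-3, 2) and (-2, 4) with Euclidean distance 2.2361. For 7 points, brute-force pairwise comparison is shown above. For large n, the divide-and-conquer algorithm (sort by x, recurse on halves, check the dividing strip) achieves O(n log n).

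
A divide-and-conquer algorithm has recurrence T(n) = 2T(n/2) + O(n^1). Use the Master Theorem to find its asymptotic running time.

Master Theorem for T(n) = 2T(n/2) + O(n^1):

a = 2, b = 2, c = 1
log_b(a) = log_2(2) = 1.0000

Case 2: c = 1 = log_2(2) = 1.0000
T(n) = O(n^1 log n) = O(n log n)

For T(n) = 2T(n/2) + O(n^1): log_2(2) = 1.0000. This is Case 2 of the Master Theorem (c = log_b(a), equal work at all levels), giving O(n log n).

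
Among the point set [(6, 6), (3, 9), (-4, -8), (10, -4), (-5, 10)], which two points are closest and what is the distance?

Computing all pairwise distances among 5 points:

d((6, 6), (3, 9)) = 4.2426 <-- minimum
d((6, 6), (-4, -8)) = 17.2047
d((6, 6), (10, -4)) = 10.7703
d((6, 6), (-5, 10)) = 11.7047
d((3, 9), (-4, -8)) = 18.3848
d((3, 9), (10, -4)) = 14.7648
d((3, 9), (-5, 10)) = 8.0623
d((-4, -8), (10, -4)) = 14.5602
d((-4, -8), (-5, 10)) = 18.0278
d((10, -4), (-5, 10)) = 20.5183

Closest pair: (6, 6) and (3, 9) with distance 4.2426

The closest pair is (6, 6) and (3, 9) with Euclidean distance 4.2426. For 5 points, brute-force pairwise comparison is shown above. For large n, the divide-and-conquer algorithm (sort by x, recurse on halves, check the dividing strip) achieves O(n log n).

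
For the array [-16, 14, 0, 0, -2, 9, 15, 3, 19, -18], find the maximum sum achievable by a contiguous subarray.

Using Kadane's algorithm on [-16, 14, 0, 0, -2, 9, 15, 3, 19, -18]:

Scanning through the array:
Position 1 (value 14): max_ending_here = 14, max_so_far = 14
Position 2 (value 0): max_ending_here = 14, max_so_far = 14
Position 3 (value 0): max_ending_here = 14, max_so_far = 14
Position 4 (value -2): max_ending_here = 12, max_so_far = 14
Position 5 (value 9): max_ending_here = 21, max_so_far = 21
Position 6 (value 15): max_ending_here = 36, max_so_far = 36
Position 7 (value 3): max_ending_here = 39, max_so_far = 39
Position 8 (value 19): max_ending_here = 58, max_so_far = 58
Position 9 (value -18): max_ending_here = 40, max_so_far = 58

Maximum subarray: [14, 0, 0, -2, 9, 15, 3, 19]
Maximum sum: 58

The maximum subarray is [14, 0, 0, -2, 9, 15, 3, 19] with sum 58. This subarray runs from index 1 to index 8.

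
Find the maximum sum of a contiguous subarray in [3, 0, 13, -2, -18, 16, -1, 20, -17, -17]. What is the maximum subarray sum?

Using Kadane's algorithm on [3, 0, 13, -2, -18, 16, -1, 20, -17, -17]:

Scanning through the array:
Position 1 (value 0): max_ending_here = 3, max_so_far = 3
Position 2 (value 13): max_ending_here = 16, max_so_far = 16
Position 3 (value -2): max_ending_here = 14, max_so_far = 16
Position 4 (value -18): max_ending_here = -4, max_so_far = 16
Position 5 (value 16): max_ending_here = 16, max_so_far = 16
Position 6 (value -1): max_ending_here = 15, max_so_far = 16
Position 7 (value 20): max_ending_here = 35, max_so_far = 35
Position 8 (value -17): max_ending_here = 18, max_so_far = 35
Position 9 (value -17): max_ending_here = 1, max_so_far = 35

Maximum subarray: [16, -1, 20]
Maximum sum: 35

The maximum subarray is [16, -1, 20] with sum 35. This subarray runs from index 5 to index 7.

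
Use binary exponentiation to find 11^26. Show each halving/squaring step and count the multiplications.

Computing 11^26 by squaring (build up from 11^1; each line after the first costs one multiplication):

11^1 = 11
11^2 = (11^1)^2 = 11^2 = 121
11^3 = 11 * 11^2 = 11 * 121 = 1331
11^6 = (11^3)^2 = 1331^2 = 1771561
11^12 = (11^6)^2 = 1771561^2 = 3138428376721
11^13 = 11 * 11^12 = 11 * 3138428376721 = 34522712143931
11^26 = (11^13)^2 = 34522712143931^2 = 1191817653772720942460132761

Result: 1191817653772720942460132761
Multiplications needed: 6 (6 lines after 11^1)

11^26 = 1191817653772720942460132761. Using exponentiation by squaring, this requires 6 multiplications. The key idea: if the exponent is even, square the half-power; if odd, multiply by the base once.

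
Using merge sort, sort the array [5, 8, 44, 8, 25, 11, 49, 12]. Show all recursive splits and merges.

Merge sort trace:

Split: [5, 8, 44, 8, 25, 11, 49, 12] -> [5, 8, 44, 8] and [25, 11, 49, 12]
  Split: [5, 8, 44, 8] -> [5, 8] and [44, 8]
    Split: [5, 8] -> [5] and [8]
    Merge: [5] + [8] -> [5, 8]
    Split: [44, 8] -> [44] and [8]
    Merge: [44] + [8] -> [8, 44]
  Merge: [5, 8] + [8, 44] -> [5, 8, 8, 44]
  Split: [25, 11, 49, 12] -> [25, 11] and [49, 12]
    Split: [25, 11] -> [25] and [11]
    Merge: [25] + [11] -> [11, 25]
    Split: [49, 12] -> [49] and [12]
    Merge: [49] + [12] -> [12, 49]
  Merge: [11, 25] + [12, 49] -> [11, 12, 25, 49]
Merge: [5, 8, 8, 44] + [11, 12, 25, 49] -> [5, 8, 8, 11, 12, 25, 44, 49]

Final sorted array: [5, 8, 8, 11, 12, 25, 44, 49]

The merge sort proceeds by recursively splitting the array and merging sorted halves.
After all merges, the sorted array is [5, 8, 8, 11, 12, 25, 44, 49].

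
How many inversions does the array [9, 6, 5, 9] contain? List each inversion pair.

Finding inversions in [9, 6, 5, 9]:

(0, 1): arr[0]=9 > arr[1]=6
(0, 2): arr[0]=9 > arr[2]=5
(1, 2): arr[1]=6 > arr[2]=5

Total inversions: 3

The array has 3 inversion(s): (0,1), (0,2), (1,2). Each pair (i,j) satisfies i < j and arr[i] > arr[j].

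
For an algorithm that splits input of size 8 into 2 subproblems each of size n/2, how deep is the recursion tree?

For divide and conquer with division factor 2:

Problem sizes at each level:
Level 0: 8
Level 1: 4
Level 2: 2
Level 3: 1

The root is level 0 and the size-1 base case is level 3 (the tree spans levels 0 through 3, i.e. 4 levels counting the root), so the depth is the number of divisions: log_2(8) = 3

The recursion tree depth is log_2(8) = 3. At each level, the problem size is divided by 2, so it takes 3 divisions to reduce to a base case of size 1. The algorithm makes 2 recursive calls at each level.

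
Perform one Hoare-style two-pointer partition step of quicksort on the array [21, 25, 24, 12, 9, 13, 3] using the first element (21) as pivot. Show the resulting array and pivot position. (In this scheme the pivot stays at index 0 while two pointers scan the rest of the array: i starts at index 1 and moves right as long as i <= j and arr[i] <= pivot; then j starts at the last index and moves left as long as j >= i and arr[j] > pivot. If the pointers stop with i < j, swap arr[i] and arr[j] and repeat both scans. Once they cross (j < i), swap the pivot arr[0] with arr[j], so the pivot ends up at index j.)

Hoare-style two-pointer partition with pivot = 21:

Initial array: [21, 25, 24, 12, 9, 13, 3]

Pointers start at i = 1, j = 6.
i stops at index 1 (arr[1]=25 > 21), j stops at index 6 (arr[6]=3 <= 21): swap arr[1] and arr[6], array becomes [21, 3, 24, 12, 9, 13, 25]
i stops at index 2 (arr[2]=24 > 21), j stops at index 5 (arr[5]=13 <= 21): swap arr[2] and arr[5], array becomes [21, 3, 13, 12, 9, 24, 25]
i ends at 5, j ends at 4: the pointers have crossed (j < i), so scanning stops.

Swap pivot arr[0] with arr[4] to place pivot at position 4: [9, 3, 13, 12, 21, 24, 25]
Pivot position: 4

After partitioning with pivot 21, the array becomes [9, 3, 13, 12, 21, 24, 25]. The pivot is placed at index 4. All elements to the left of the pivot are <= 21, and all elements to the right are > 21.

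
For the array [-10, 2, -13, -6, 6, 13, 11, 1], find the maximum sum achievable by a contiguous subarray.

Using Kadane's algorithm on [-10, 2, -13, -6, 6, 13, 11, 1]:

Scanning through the array:
Position 1 (value 2): max_ending_here = 2, max_so_far = 2
Position 2 (value -13): max_ending_here = -11, max_so_far = 2
Position 3 (value -6): max_ending_here = -6, max_so_far = 2
Position 4 (value 6): max_ending_here = 6, max_so_far = 6
Position 5 (value 13): max_ending_here = 19, max_so_far = 19
Position 6 (value 11): max_ending_here = 30, max_so_far = 30
Position 7 (value 1): max_ending_here = 31, max_so_far = 31

Maximum subarray: [6, 13, 11, 1]
Maximum sum: 31

The maximum subarray is [6, 13, 11, 1] with sum 31. This subarray runs from index 4 to index 7.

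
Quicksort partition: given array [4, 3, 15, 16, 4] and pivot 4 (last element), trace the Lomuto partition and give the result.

Lomuto partition with pivot = 4:

Initial array: [4, 3, 15, 16, 4]

arr[0]=4 <= 4: swap with position 0, array becomes [4, 3, 15, 16, 4]
arr[1]=3 <= 4: swap with position 1, array becomes [4, 3, 15, 16, 4]
arr[2]=15 > 4: no swap
arr[3]=16 > 4: no swap

Place pivot at position 2: [4, 3, 4, 16, 15]
Pivot position: 2

After partitioning with pivot 4, the array becomes [4, 3, 4, 16, 15]. The pivot is placed at index 2. All elements to the left of the pivot are <= 4, and all elements to the right are > 4.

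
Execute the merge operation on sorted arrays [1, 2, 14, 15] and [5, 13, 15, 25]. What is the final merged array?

Merging process:

Compare 1 vs 5: take 1 from left. Merged: [1]
Compare 2 vs 5: take 2 from left. Merged: [1, 2]
Compare 14 vs 5: take 5 from right. Merged: [1, 2, 5]
Compare 14 vs 13: take 13 from right. Merged: [1, 2, 5, 13]
Compare 14 vs 15: take 14 from left. Merged: [1, 2, 5, 13, 14]
Compare 15 vs 15: take 15 from left. Merged: [1, 2, 5, 13, 14, 15]
Append remaining from right: [15, 25]. Merged: [1, 2, 5, 13, 14, 15, 15, 25]

Final merged array: [1, 2, 5, 13, 14, 15, 15, 25]
Total comparisons: 6

The merged array is [1, 2, 5, 13, 14, 15, 15, 25], requiring 6 comparisons. The merge step runs in O(n) time where n is the total number of elements.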